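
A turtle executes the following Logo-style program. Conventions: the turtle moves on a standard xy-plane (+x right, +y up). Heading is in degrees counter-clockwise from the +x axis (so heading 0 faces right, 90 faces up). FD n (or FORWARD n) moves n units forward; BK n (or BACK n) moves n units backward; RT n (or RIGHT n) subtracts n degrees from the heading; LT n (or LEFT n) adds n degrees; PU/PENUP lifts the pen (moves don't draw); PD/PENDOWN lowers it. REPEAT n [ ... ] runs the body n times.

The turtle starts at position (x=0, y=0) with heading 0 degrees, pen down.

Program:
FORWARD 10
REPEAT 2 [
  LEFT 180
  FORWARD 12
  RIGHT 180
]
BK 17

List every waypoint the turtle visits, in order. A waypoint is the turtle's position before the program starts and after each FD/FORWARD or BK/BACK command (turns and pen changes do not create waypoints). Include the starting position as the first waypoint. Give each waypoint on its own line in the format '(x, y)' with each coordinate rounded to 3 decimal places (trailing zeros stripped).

Executing turtle program step by step:
Start: pos=(0,0), heading=0, pen down
FD 10: (0,0) -> (10,0) [heading=0, draw]
REPEAT 2 [
  -- iteration 1/2 --
  LT 180: heading 0 -> 180
  FD 12: (10,0) -> (-2,0) [heading=180, draw]
  RT 180: heading 180 -> 0
  -- iteration 2/2 --
  LT 180: heading 0 -> 180
  FD 12: (-2,0) -> (-14,0) [heading=180, draw]
  RT 180: heading 180 -> 0
]
BK 17: (-14,0) -> (-31,0) [heading=0, draw]
Final: pos=(-31,0), heading=0, 4 segment(s) drawn
Waypoints (5 total):
(0, 0)
(10, 0)
(-2, 0)
(-14, 0)
(-31, 0)

Answer: (0, 0)
(10, 0)
(-2, 0)
(-14, 0)
(-31, 0)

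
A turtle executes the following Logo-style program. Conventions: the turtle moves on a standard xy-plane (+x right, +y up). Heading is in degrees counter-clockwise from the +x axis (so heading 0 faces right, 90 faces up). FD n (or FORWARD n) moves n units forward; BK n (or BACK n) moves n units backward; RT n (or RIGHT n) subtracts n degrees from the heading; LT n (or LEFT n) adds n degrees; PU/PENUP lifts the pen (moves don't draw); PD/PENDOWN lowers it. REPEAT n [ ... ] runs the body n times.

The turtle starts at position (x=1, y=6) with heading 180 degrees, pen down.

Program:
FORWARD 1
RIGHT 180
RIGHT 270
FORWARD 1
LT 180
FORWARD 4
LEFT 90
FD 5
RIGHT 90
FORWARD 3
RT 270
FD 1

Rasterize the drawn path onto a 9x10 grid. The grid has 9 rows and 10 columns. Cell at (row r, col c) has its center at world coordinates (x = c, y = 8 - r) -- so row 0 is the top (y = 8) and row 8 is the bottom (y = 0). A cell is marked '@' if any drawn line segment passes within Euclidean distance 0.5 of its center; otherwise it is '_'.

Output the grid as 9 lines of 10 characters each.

Segment 0: (1,6) -> (0,6)
Segment 1: (0,6) -> (-0,7)
Segment 2: (-0,7) -> (0,3)
Segment 3: (0,3) -> (5,3)
Segment 4: (5,3) -> (5,0)
Segment 5: (5,0) -> (6,0)

Answer: __________
@_________
@@________
@_________
@_________
@@@@@@____
_____@____
_____@____
_____@@___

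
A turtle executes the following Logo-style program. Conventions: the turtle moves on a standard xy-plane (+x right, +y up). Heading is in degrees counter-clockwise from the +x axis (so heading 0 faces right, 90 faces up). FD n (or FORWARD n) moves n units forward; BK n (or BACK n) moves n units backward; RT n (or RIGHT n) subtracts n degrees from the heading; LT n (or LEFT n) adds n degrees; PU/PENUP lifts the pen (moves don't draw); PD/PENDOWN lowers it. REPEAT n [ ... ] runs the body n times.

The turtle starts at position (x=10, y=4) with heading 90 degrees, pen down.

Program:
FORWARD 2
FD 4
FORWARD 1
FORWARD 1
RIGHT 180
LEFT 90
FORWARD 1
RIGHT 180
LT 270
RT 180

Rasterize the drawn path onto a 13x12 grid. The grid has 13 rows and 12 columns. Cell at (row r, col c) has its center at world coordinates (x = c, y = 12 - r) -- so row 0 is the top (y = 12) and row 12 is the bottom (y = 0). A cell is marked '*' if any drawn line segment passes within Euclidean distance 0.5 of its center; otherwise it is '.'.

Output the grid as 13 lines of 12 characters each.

Segment 0: (10,4) -> (10,6)
Segment 1: (10,6) -> (10,10)
Segment 2: (10,10) -> (10,11)
Segment 3: (10,11) -> (10,12)
Segment 4: (10,12) -> (11,12)

Answer: ..........**
..........*.
..........*.
..........*.
..........*.
..........*.
..........*.
..........*.
..........*.
............
............
............
............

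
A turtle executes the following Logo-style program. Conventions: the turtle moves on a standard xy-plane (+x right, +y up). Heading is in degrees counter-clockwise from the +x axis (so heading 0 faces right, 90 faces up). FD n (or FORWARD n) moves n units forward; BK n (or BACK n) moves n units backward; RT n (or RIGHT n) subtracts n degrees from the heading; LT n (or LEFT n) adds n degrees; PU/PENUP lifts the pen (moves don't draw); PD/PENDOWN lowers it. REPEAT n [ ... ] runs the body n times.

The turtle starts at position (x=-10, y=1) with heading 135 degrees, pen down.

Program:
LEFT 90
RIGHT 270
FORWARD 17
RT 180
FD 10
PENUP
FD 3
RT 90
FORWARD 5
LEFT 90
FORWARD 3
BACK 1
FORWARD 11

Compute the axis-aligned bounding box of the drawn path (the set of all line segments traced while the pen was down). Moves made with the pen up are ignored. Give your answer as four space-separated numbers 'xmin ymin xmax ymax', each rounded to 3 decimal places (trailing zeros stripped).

Executing turtle program step by step:
Start: pos=(-10,1), heading=135, pen down
LT 90: heading 135 -> 225
RT 270: heading 225 -> 315
FD 17: (-10,1) -> (2.021,-11.021) [heading=315, draw]
RT 180: heading 315 -> 135
FD 10: (2.021,-11.021) -> (-5.05,-3.95) [heading=135, draw]
PU: pen up
FD 3: (-5.05,-3.95) -> (-7.172,-1.828) [heading=135, move]
RT 90: heading 135 -> 45
FD 5: (-7.172,-1.828) -> (-3.636,1.707) [heading=45, move]
LT 90: heading 45 -> 135
FD 3: (-3.636,1.707) -> (-5.757,3.828) [heading=135, move]
BK 1: (-5.757,3.828) -> (-5.05,3.121) [heading=135, move]
FD 11: (-5.05,3.121) -> (-12.828,10.899) [heading=135, move]
Final: pos=(-12.828,10.899), heading=135, 2 segment(s) drawn

Segment endpoints: x in {-10, -5.05, 2.021}, y in {-11.021, -3.95, 1}
xmin=-10, ymin=-11.021, xmax=2.021, ymax=1

Answer: -10 -11.021 2.021 1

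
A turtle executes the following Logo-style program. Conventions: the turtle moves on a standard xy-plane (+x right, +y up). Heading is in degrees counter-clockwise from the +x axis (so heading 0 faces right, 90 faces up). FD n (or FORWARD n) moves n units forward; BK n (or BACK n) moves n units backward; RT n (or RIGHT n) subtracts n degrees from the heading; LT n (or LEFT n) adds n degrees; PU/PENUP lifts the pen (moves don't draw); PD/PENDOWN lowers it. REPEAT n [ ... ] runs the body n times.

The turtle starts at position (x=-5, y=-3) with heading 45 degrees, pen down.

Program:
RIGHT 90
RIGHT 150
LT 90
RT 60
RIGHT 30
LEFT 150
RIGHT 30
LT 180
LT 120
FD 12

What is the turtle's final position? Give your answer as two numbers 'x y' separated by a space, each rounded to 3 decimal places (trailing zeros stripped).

Answer: -13.485 -11.485

Derivation:
Executing turtle program step by step:
Start: pos=(-5,-3), heading=45, pen down
RT 90: heading 45 -> 315
RT 150: heading 315 -> 165
LT 90: heading 165 -> 255
RT 60: heading 255 -> 195
RT 30: heading 195 -> 165
LT 150: heading 165 -> 315
RT 30: heading 315 -> 285
LT 180: heading 285 -> 105
LT 120: heading 105 -> 225
FD 12: (-5,-3) -> (-13.485,-11.485) [heading=225, draw]
Final: pos=(-13.485,-11.485), heading=225, 1 segment(s) drawn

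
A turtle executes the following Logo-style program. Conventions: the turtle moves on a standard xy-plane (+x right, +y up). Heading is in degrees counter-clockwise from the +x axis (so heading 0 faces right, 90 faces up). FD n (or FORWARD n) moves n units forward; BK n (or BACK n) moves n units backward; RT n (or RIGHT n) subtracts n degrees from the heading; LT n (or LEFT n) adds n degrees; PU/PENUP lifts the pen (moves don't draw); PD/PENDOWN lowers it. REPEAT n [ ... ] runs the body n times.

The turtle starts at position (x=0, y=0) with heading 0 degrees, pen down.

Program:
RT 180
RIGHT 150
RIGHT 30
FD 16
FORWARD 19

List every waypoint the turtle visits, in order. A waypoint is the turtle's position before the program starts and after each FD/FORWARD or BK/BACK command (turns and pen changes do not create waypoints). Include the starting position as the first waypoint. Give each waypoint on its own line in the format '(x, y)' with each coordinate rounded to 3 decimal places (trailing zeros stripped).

Executing turtle program step by step:
Start: pos=(0,0), heading=0, pen down
RT 180: heading 0 -> 180
RT 150: heading 180 -> 30
RT 30: heading 30 -> 0
FD 16: (0,0) -> (16,0) [heading=0, draw]
FD 19: (16,0) -> (35,0) [heading=0, draw]
Final: pos=(35,0), heading=0, 2 segment(s) drawn
Waypoints (3 total):
(0, 0)
(16, 0)
(35, 0)

Answer: (0, 0)
(16, 0)
(35, 0)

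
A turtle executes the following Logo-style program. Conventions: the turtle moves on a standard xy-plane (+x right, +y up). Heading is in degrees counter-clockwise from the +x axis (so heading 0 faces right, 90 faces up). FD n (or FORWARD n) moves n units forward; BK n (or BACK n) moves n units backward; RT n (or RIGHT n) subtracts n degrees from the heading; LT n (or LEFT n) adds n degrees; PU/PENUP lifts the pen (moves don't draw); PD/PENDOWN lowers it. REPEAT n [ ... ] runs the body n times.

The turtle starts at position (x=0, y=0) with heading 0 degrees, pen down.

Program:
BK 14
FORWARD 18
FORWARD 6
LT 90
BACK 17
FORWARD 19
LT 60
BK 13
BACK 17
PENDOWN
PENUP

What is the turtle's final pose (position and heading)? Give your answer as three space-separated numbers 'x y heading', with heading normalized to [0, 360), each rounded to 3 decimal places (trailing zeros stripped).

Executing turtle program step by step:
Start: pos=(0,0), heading=0, pen down
BK 14: (0,0) -> (-14,0) [heading=0, draw]
FD 18: (-14,0) -> (4,0) [heading=0, draw]
FD 6: (4,0) -> (10,0) [heading=0, draw]
LT 90: heading 0 -> 90
BK 17: (10,0) -> (10,-17) [heading=90, draw]
FD 19: (10,-17) -> (10,2) [heading=90, draw]
LT 60: heading 90 -> 150
BK 13: (10,2) -> (21.258,-4.5) [heading=150, draw]
BK 17: (21.258,-4.5) -> (35.981,-13) [heading=150, draw]
PD: pen down
PU: pen up
Final: pos=(35.981,-13), heading=150, 7 segment(s) drawn

Answer: 35.981 -13 150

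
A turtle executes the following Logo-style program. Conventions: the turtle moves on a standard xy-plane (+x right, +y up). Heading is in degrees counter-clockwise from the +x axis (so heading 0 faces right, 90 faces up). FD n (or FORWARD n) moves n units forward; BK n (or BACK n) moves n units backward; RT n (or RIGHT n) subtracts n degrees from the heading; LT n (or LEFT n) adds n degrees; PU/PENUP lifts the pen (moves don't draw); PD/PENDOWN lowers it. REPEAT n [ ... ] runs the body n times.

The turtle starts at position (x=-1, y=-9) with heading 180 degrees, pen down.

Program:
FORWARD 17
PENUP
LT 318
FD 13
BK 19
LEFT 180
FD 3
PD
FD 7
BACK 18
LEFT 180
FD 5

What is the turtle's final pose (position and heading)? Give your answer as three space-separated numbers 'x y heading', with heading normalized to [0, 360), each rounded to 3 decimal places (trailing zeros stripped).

Answer: -23.202 -4.316 138

Derivation:
Executing turtle program step by step:
Start: pos=(-1,-9), heading=180, pen down
FD 17: (-1,-9) -> (-18,-9) [heading=180, draw]
PU: pen up
LT 318: heading 180 -> 138
FD 13: (-18,-9) -> (-27.661,-0.301) [heading=138, move]
BK 19: (-27.661,-0.301) -> (-13.541,-13.015) [heading=138, move]
LT 180: heading 138 -> 318
FD 3: (-13.541,-13.015) -> (-11.312,-15.022) [heading=318, move]
PD: pen down
FD 7: (-11.312,-15.022) -> (-6.11,-19.706) [heading=318, draw]
BK 18: (-6.11,-19.706) -> (-19.486,-7.662) [heading=318, draw]
LT 180: heading 318 -> 138
FD 5: (-19.486,-7.662) -> (-23.202,-4.316) [heading=138, draw]
Final: pos=(-23.202,-4.316), heading=138, 4 segment(s) drawn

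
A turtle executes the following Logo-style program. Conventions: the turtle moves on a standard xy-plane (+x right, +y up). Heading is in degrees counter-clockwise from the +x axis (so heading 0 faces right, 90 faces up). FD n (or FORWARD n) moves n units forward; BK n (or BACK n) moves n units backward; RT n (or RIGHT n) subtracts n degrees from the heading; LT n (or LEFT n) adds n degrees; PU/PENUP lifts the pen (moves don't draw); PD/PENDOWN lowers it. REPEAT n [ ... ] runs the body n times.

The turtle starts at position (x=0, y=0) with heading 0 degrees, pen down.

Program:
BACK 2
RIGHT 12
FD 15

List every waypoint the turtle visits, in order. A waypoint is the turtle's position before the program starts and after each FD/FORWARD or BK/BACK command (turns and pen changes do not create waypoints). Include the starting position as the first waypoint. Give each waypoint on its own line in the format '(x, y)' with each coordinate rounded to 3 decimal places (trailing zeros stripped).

Answer: (0, 0)
(-2, 0)
(12.672, -3.119)

Derivation:
Executing turtle program step by step:
Start: pos=(0,0), heading=0, pen down
BK 2: (0,0) -> (-2,0) [heading=0, draw]
RT 12: heading 0 -> 348
FD 15: (-2,0) -> (12.672,-3.119) [heading=348, draw]
Final: pos=(12.672,-3.119), heading=348, 2 segment(s) drawn
Waypoints (3 total):
(0, 0)
(-2, 0)
(12.672, -3.119)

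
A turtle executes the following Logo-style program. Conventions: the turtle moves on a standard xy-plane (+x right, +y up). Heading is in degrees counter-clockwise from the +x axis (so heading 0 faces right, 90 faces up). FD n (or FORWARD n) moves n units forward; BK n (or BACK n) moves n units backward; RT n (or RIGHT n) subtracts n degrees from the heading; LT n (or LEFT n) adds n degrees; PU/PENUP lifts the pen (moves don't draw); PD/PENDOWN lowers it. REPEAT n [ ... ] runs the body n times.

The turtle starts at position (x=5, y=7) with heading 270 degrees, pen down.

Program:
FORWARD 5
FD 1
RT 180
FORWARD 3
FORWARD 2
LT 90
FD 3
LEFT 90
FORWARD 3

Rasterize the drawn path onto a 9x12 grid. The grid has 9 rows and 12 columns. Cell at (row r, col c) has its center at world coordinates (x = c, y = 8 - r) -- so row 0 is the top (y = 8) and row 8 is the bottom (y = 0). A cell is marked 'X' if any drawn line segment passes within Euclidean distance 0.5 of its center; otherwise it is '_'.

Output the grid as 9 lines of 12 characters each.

Segment 0: (5,7) -> (5,2)
Segment 1: (5,2) -> (5,1)
Segment 2: (5,1) -> (5,4)
Segment 3: (5,4) -> (5,6)
Segment 4: (5,6) -> (2,6)
Segment 5: (2,6) -> (2,3)

Answer: ____________
_____X______
__XXXX______
__X__X______
__X__X______
__X__X______
_____X______
_____X______
____________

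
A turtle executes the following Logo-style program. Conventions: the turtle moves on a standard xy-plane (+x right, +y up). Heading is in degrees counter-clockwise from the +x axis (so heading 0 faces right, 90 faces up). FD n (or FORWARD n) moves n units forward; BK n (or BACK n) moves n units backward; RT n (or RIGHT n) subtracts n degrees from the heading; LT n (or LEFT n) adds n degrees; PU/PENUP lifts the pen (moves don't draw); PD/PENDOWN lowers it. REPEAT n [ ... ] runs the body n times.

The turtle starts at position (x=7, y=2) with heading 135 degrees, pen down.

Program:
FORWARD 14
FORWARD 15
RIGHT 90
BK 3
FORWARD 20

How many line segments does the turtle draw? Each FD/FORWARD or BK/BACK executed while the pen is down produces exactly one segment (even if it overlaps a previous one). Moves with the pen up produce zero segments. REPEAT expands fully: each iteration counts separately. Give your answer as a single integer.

Executing turtle program step by step:
Start: pos=(7,2), heading=135, pen down
FD 14: (7,2) -> (-2.899,11.899) [heading=135, draw]
FD 15: (-2.899,11.899) -> (-13.506,22.506) [heading=135, draw]
RT 90: heading 135 -> 45
BK 3: (-13.506,22.506) -> (-15.627,20.385) [heading=45, draw]
FD 20: (-15.627,20.385) -> (-1.485,34.527) [heading=45, draw]
Final: pos=(-1.485,34.527), heading=45, 4 segment(s) drawn
Segments drawn: 4

Answer: 4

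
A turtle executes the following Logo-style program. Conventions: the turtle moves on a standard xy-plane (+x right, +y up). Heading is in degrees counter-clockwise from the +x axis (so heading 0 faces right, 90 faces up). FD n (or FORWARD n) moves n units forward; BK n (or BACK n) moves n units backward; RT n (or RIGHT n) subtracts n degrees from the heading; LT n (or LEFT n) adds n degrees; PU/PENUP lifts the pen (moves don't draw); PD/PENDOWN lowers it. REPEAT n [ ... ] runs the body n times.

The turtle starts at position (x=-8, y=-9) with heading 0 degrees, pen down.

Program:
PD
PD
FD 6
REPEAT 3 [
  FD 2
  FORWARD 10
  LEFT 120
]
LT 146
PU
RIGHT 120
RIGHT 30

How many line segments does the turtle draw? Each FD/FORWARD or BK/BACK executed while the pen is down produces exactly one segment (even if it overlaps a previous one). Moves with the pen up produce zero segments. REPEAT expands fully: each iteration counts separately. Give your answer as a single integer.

Answer: 7

Derivation:
Executing turtle program step by step:
Start: pos=(-8,-9), heading=0, pen down
PD: pen down
PD: pen down
FD 6: (-8,-9) -> (-2,-9) [heading=0, draw]
REPEAT 3 [
  -- iteration 1/3 --
  FD 2: (-2,-9) -> (0,-9) [heading=0, draw]
  FD 10: (0,-9) -> (10,-9) [heading=0, draw]
  LT 120: heading 0 -> 120
  -- iteration 2/3 --
  FD 2: (10,-9) -> (9,-7.268) [heading=120, draw]
  FD 10: (9,-7.268) -> (4,1.392) [heading=120, draw]
  LT 120: heading 120 -> 240
  -- iteration 3/3 --
  FD 2: (4,1.392) -> (3,-0.34) [heading=240, draw]
  FD 10: (3,-0.34) -> (-2,-9) [heading=240, draw]
  LT 120: heading 240 -> 0
]
LT 146: heading 0 -> 146
PU: pen up
RT 120: heading 146 -> 26
RT 30: heading 26 -> 356
Final: pos=(-2,-9), heading=356, 7 segment(s) drawn
Segments drawn: 7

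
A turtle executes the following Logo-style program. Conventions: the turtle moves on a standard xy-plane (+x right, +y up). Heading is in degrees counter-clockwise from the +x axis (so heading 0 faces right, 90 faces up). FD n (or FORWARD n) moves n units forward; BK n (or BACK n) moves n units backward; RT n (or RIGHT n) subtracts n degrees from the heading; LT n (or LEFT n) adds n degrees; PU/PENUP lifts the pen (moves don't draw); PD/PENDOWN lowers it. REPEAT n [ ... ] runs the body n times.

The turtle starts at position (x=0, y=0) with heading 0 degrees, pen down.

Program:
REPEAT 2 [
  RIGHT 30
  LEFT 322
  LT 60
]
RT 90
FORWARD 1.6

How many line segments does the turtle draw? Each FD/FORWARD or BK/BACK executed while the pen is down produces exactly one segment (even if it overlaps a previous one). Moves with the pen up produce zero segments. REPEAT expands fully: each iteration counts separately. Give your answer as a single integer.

Answer: 1

Derivation:
Executing turtle program step by step:
Start: pos=(0,0), heading=0, pen down
REPEAT 2 [
  -- iteration 1/2 --
  RT 30: heading 0 -> 330
  LT 322: heading 330 -> 292
  LT 60: heading 292 -> 352
  -- iteration 2/2 --
  RT 30: heading 352 -> 322
  LT 322: heading 322 -> 284
  LT 60: heading 284 -> 344
]
RT 90: heading 344 -> 254
FD 1.6: (0,0) -> (-0.441,-1.538) [heading=254, draw]
Final: pos=(-0.441,-1.538), heading=254, 1 segment(s) drawn
Segments drawn: 1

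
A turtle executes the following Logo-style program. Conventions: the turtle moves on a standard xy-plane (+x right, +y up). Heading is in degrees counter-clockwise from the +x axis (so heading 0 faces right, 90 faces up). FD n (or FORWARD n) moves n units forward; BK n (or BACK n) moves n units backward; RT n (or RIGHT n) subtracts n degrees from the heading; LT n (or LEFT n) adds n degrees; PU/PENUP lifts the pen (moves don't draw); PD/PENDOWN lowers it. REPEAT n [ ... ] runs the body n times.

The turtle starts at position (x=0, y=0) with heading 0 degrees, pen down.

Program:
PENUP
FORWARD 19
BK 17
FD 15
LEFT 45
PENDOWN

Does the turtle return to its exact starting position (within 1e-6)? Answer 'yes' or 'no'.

Answer: no

Derivation:
Executing turtle program step by step:
Start: pos=(0,0), heading=0, pen down
PU: pen up
FD 19: (0,0) -> (19,0) [heading=0, move]
BK 17: (19,0) -> (2,0) [heading=0, move]
FD 15: (2,0) -> (17,0) [heading=0, move]
LT 45: heading 0 -> 45
PD: pen down
Final: pos=(17,0), heading=45, 0 segment(s) drawn

Start position: (0, 0)
Final position: (17, 0)
Distance = 17; >= 1e-6 -> NOT closed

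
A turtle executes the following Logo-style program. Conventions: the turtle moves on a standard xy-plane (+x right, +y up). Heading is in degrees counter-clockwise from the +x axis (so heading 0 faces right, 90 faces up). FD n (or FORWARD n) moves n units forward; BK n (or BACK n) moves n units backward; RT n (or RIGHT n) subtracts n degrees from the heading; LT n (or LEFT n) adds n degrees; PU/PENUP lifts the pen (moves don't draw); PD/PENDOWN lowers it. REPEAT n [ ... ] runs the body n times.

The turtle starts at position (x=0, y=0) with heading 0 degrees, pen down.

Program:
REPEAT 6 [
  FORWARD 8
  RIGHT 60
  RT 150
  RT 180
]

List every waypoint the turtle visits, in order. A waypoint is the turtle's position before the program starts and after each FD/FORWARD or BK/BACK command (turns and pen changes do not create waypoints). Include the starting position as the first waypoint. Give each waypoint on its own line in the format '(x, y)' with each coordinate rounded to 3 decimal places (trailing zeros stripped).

Executing turtle program step by step:
Start: pos=(0,0), heading=0, pen down
REPEAT 6 [
  -- iteration 1/6 --
  FD 8: (0,0) -> (8,0) [heading=0, draw]
  RT 60: heading 0 -> 300
  RT 150: heading 300 -> 150
  RT 180: heading 150 -> 330
  -- iteration 2/6 --
  FD 8: (8,0) -> (14.928,-4) [heading=330, draw]
  RT 60: heading 330 -> 270
  RT 150: heading 270 -> 120
  RT 180: heading 120 -> 300
  -- iteration 3/6 --
  FD 8: (14.928,-4) -> (18.928,-10.928) [heading=300, draw]
  RT 60: heading 300 -> 240
  RT 150: heading 240 -> 90
  RT 180: heading 90 -> 270
  -- iteration 4/6 --
  FD 8: (18.928,-10.928) -> (18.928,-18.928) [heading=270, draw]
  RT 60: heading 270 -> 210
  RT 150: heading 210 -> 60
  RT 180: heading 60 -> 240
  -- iteration 5/6 --
  FD 8: (18.928,-18.928) -> (14.928,-25.856) [heading=240, draw]
  RT 60: heading 240 -> 180
  RT 150: heading 180 -> 30
  RT 180: heading 30 -> 210
  -- iteration 6/6 --
  FD 8: (14.928,-25.856) -> (8,-29.856) [heading=210, draw]
  RT 60: heading 210 -> 150
  RT 150: heading 150 -> 0
  RT 180: heading 0 -> 180
]
Final: pos=(8,-29.856), heading=180, 6 segment(s) drawn
Waypoints (7 total):
(0, 0)
(8, 0)
(14.928, -4)
(18.928, -10.928)
(18.928, -18.928)
(14.928, -25.856)
(8, -29.856)

Answer: (0, 0)
(8, 0)
(14.928, -4)
(18.928, -10.928)
(18.928, -18.928)
(14.928, -25.856)
(8, -29.856)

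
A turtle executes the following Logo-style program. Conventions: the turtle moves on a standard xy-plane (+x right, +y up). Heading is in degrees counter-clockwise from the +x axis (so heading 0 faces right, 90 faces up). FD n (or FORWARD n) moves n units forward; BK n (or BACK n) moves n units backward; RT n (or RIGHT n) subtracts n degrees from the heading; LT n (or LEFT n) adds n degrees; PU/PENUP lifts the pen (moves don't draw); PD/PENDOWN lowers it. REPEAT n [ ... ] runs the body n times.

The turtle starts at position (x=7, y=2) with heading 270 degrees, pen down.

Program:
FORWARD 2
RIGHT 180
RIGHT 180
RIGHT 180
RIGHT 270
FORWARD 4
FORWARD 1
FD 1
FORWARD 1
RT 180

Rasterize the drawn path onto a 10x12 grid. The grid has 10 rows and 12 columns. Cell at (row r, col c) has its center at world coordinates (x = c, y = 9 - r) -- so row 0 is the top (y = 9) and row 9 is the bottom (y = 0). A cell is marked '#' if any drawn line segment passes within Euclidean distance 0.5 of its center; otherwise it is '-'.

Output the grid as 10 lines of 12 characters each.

Answer: ------------
------------
------------
------------
------------
------------
------------
-------#----
-------#----
########----

Derivation:
Segment 0: (7,2) -> (7,0)
Segment 1: (7,0) -> (3,-0)
Segment 2: (3,-0) -> (2,-0)
Segment 3: (2,-0) -> (1,-0)
Segment 4: (1,-0) -> (0,-0)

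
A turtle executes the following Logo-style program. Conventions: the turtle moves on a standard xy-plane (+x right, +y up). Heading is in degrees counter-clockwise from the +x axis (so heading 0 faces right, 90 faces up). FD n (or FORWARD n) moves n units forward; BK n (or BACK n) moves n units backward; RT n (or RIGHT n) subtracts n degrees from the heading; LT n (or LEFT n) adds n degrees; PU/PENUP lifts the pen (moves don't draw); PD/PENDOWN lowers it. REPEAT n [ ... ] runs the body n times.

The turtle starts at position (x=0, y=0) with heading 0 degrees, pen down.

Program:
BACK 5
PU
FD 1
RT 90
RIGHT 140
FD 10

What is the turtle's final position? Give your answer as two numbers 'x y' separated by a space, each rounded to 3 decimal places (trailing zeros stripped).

Answer: -10.428 7.66

Derivation:
Executing turtle program step by step:
Start: pos=(0,0), heading=0, pen down
BK 5: (0,0) -> (-5,0) [heading=0, draw]
PU: pen up
FD 1: (-5,0) -> (-4,0) [heading=0, move]
RT 90: heading 0 -> 270
RT 140: heading 270 -> 130
FD 10: (-4,0) -> (-10.428,7.66) [heading=130, move]
Final: pos=(-10.428,7.66), heading=130, 1 segment(s) drawn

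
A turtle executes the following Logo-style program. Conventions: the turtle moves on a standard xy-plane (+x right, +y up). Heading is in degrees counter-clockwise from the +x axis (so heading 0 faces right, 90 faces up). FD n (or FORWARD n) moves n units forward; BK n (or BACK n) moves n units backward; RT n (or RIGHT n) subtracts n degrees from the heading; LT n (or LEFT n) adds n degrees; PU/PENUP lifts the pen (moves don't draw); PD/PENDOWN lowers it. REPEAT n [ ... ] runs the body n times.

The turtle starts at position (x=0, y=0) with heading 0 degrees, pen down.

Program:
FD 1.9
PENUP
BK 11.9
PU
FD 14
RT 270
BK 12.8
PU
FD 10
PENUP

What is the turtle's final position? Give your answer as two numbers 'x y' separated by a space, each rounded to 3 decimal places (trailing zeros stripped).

Answer: 4 -2.8

Derivation:
Executing turtle program step by step:
Start: pos=(0,0), heading=0, pen down
FD 1.9: (0,0) -> (1.9,0) [heading=0, draw]
PU: pen up
BK 11.9: (1.9,0) -> (-10,0) [heading=0, move]
PU: pen up
FD 14: (-10,0) -> (4,0) [heading=0, move]
RT 270: heading 0 -> 90
BK 12.8: (4,0) -> (4,-12.8) [heading=90, move]
PU: pen up
FD 10: (4,-12.8) -> (4,-2.8) [heading=90, move]
PU: pen up
Final: pos=(4,-2.8), heading=90, 1 segment(s) drawn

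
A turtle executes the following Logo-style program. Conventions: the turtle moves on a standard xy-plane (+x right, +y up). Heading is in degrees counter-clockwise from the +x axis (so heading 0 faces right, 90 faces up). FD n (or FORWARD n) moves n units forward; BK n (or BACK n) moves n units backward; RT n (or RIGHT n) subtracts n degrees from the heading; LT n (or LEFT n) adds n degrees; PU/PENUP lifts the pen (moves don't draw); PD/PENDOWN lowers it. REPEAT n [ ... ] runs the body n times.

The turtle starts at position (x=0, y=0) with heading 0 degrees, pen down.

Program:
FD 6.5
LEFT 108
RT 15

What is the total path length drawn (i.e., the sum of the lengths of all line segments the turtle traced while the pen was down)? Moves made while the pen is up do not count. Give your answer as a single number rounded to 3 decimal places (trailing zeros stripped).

Answer: 6.5

Derivation:
Executing turtle program step by step:
Start: pos=(0,0), heading=0, pen down
FD 6.5: (0,0) -> (6.5,0) [heading=0, draw]
LT 108: heading 0 -> 108
RT 15: heading 108 -> 93
Final: pos=(6.5,0), heading=93, 1 segment(s) drawn

Segment lengths:
  seg 1: (0,0) -> (6.5,0), length = 6.5
Total = 6.5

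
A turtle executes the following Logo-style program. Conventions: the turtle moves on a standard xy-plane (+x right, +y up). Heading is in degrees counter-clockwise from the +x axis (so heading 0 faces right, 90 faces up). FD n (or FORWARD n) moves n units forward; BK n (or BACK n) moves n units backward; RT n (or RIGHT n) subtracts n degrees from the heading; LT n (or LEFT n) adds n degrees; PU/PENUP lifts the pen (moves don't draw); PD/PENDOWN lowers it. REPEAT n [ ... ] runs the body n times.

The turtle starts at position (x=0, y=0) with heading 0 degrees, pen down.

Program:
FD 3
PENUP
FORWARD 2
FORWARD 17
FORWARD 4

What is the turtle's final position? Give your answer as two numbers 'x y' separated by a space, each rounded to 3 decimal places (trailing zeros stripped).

Executing turtle program step by step:
Start: pos=(0,0), heading=0, pen down
FD 3: (0,0) -> (3,0) [heading=0, draw]
PU: pen up
FD 2: (3,0) -> (5,0) [heading=0, move]
FD 17: (5,0) -> (22,0) [heading=0, move]
FD 4: (22,0) -> (26,0) [heading=0, move]
Final: pos=(26,0), heading=0, 1 segment(s) drawn

Answer: 26 0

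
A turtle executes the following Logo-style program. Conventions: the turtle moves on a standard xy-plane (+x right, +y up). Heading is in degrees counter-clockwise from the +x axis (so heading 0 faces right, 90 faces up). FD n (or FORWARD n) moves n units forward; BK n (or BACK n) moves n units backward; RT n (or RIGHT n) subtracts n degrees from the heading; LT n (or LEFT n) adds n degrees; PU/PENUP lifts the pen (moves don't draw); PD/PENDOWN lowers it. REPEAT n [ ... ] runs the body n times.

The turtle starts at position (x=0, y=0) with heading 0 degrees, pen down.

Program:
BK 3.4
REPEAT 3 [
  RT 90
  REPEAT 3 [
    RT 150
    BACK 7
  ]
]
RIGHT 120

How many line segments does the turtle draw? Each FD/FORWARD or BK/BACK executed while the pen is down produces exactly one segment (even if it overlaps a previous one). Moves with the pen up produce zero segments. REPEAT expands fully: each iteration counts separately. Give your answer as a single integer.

Answer: 10

Derivation:
Executing turtle program step by step:
Start: pos=(0,0), heading=0, pen down
BK 3.4: (0,0) -> (-3.4,0) [heading=0, draw]
REPEAT 3 [
  -- iteration 1/3 --
  RT 90: heading 0 -> 270
  REPEAT 3 [
    -- iteration 1/3 --
    RT 150: heading 270 -> 120
    BK 7: (-3.4,0) -> (0.1,-6.062) [heading=120, draw]
    -- iteration 2/3 --
    RT 150: heading 120 -> 330
    BK 7: (0.1,-6.062) -> (-5.962,-2.562) [heading=330, draw]
    -- iteration 3/3 --
    RT 150: heading 330 -> 180
    BK 7: (-5.962,-2.562) -> (1.038,-2.562) [heading=180, draw]
  ]
  -- iteration 2/3 --
  RT 90: heading 180 -> 90
  REPEAT 3 [
    -- iteration 1/3 --
    RT 150: heading 90 -> 300
    BK 7: (1.038,-2.562) -> (-2.462,3.5) [heading=300, draw]
    -- iteration 2/3 --
    RT 150: heading 300 -> 150
    BK 7: (-2.462,3.5) -> (3.6,0) [heading=150, draw]
    -- iteration 3/3 --
    RT 150: heading 150 -> 0
    BK 7: (3.6,0) -> (-3.4,0) [heading=0, draw]
  ]
  -- iteration 3/3 --
  RT 90: heading 0 -> 270
  REPEAT 3 [
    -- iteration 1/3 --
    RT 150: heading 270 -> 120
    BK 7: (-3.4,0) -> (0.1,-6.062) [heading=120, draw]
    -- iteration 2/3 --
    RT 150: heading 120 -> 330
    BK 7: (0.1,-6.062) -> (-5.962,-2.562) [heading=330, draw]
    -- iteration 3/3 --
    RT 150: heading 330 -> 180
    BK 7: (-5.962,-2.562) -> (1.038,-2.562) [heading=180, draw]
  ]
]
RT 120: heading 180 -> 60
Final: pos=(1.038,-2.562), heading=60, 10 segment(s) drawn
Segments drawn: 10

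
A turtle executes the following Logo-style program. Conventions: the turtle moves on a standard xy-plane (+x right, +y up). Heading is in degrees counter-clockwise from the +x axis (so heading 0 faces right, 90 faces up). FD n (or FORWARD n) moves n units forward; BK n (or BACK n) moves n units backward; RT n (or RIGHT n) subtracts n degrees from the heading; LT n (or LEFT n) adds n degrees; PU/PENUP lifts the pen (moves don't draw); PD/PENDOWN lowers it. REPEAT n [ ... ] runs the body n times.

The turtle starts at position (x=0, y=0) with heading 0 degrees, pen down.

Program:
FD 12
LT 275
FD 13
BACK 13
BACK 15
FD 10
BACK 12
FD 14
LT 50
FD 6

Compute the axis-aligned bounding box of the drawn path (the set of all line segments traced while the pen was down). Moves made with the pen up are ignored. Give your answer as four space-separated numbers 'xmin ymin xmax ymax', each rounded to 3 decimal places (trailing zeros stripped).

Answer: 0 -12.951 16.653 16.935

Derivation:
Executing turtle program step by step:
Start: pos=(0,0), heading=0, pen down
FD 12: (0,0) -> (12,0) [heading=0, draw]
LT 275: heading 0 -> 275
FD 13: (12,0) -> (13.133,-12.951) [heading=275, draw]
BK 13: (13.133,-12.951) -> (12,0) [heading=275, draw]
BK 15: (12,0) -> (10.693,14.943) [heading=275, draw]
FD 10: (10.693,14.943) -> (11.564,4.981) [heading=275, draw]
BK 12: (11.564,4.981) -> (10.518,16.935) [heading=275, draw]
FD 14: (10.518,16.935) -> (11.739,2.989) [heading=275, draw]
LT 50: heading 275 -> 325
FD 6: (11.739,2.989) -> (16.653,-0.453) [heading=325, draw]
Final: pos=(16.653,-0.453), heading=325, 8 segment(s) drawn

Segment endpoints: x in {0, 10.518, 10.693, 11.564, 11.739, 12, 13.133, 16.653}, y in {-12.951, -0.453, 0, 2.989, 4.981, 14.943, 16.935}
xmin=0, ymin=-12.951, xmax=16.653, ymax=16.935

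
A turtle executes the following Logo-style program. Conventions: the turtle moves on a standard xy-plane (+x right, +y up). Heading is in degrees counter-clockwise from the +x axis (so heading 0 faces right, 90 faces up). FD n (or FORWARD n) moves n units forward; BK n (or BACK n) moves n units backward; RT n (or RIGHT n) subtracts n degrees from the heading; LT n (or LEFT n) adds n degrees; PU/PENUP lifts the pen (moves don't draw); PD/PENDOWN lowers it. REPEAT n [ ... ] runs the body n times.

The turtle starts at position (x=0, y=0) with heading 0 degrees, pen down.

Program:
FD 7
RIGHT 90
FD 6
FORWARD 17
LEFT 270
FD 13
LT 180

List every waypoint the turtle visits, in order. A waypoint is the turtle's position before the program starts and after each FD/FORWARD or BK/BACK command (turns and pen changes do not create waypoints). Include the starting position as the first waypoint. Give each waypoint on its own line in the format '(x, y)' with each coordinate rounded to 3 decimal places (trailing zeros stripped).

Answer: (0, 0)
(7, 0)
(7, -6)
(7, -23)
(-6, -23)

Derivation:
Executing turtle program step by step:
Start: pos=(0,0), heading=0, pen down
FD 7: (0,0) -> (7,0) [heading=0, draw]
RT 90: heading 0 -> 270
FD 6: (7,0) -> (7,-6) [heading=270, draw]
FD 17: (7,-6) -> (7,-23) [heading=270, draw]
LT 270: heading 270 -> 180
FD 13: (7,-23) -> (-6,-23) [heading=180, draw]
LT 180: heading 180 -> 0
Final: pos=(-6,-23), heading=0, 4 segment(s) drawn
Waypoints (5 total):
(0, 0)
(7, 0)
(7, -6)
(7, -23)
(-6, -23)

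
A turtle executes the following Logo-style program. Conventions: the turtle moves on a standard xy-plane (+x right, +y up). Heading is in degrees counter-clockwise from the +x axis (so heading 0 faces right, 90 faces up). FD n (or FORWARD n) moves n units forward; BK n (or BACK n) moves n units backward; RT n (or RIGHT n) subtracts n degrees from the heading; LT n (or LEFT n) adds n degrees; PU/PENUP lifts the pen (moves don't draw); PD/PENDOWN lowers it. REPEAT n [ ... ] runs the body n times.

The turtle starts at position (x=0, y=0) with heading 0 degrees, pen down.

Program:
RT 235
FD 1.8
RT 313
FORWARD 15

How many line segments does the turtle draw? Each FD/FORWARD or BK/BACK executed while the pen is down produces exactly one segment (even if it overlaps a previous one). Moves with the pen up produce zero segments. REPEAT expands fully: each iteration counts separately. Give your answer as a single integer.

Answer: 2

Derivation:
Executing turtle program step by step:
Start: pos=(0,0), heading=0, pen down
RT 235: heading 0 -> 125
FD 1.8: (0,0) -> (-1.032,1.474) [heading=125, draw]
RT 313: heading 125 -> 172
FD 15: (-1.032,1.474) -> (-15.886,3.562) [heading=172, draw]
Final: pos=(-15.886,3.562), heading=172, 2 segment(s) drawn
Segments drawn: 2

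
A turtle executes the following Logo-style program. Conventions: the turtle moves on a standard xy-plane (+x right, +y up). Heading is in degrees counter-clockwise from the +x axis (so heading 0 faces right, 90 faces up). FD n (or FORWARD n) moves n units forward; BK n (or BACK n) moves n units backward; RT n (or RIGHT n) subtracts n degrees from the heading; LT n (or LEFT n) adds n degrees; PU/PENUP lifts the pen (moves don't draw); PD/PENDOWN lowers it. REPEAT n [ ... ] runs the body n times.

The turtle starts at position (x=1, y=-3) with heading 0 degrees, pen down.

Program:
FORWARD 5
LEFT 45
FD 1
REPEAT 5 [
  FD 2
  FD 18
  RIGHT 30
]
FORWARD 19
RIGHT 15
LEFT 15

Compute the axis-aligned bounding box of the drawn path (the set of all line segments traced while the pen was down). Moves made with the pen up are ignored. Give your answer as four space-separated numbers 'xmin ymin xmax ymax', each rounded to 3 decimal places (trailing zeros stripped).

Answer: 1 -39.964 78.805 17.026

Derivation:
Executing turtle program step by step:
Start: pos=(1,-3), heading=0, pen down
FD 5: (1,-3) -> (6,-3) [heading=0, draw]
LT 45: heading 0 -> 45
FD 1: (6,-3) -> (6.707,-2.293) [heading=45, draw]
REPEAT 5 [
  -- iteration 1/5 --
  FD 2: (6.707,-2.293) -> (8.121,-0.879) [heading=45, draw]
  FD 18: (8.121,-0.879) -> (20.849,11.849) [heading=45, draw]
  RT 30: heading 45 -> 15
  -- iteration 2/5 --
  FD 2: (20.849,11.849) -> (22.781,12.367) [heading=15, draw]
  FD 18: (22.781,12.367) -> (40.168,17.026) [heading=15, draw]
  RT 30: heading 15 -> 345
  -- iteration 3/5 --
  FD 2: (40.168,17.026) -> (42.1,16.508) [heading=345, draw]
  FD 18: (42.1,16.508) -> (59.486,11.849) [heading=345, draw]
  RT 30: heading 345 -> 315
  -- iteration 4/5 --
  FD 2: (59.486,11.849) -> (60.9,10.435) [heading=315, draw]
  FD 18: (60.9,10.435) -> (73.628,-2.293) [heading=315, draw]
  RT 30: heading 315 -> 285
  -- iteration 5/5 --
  FD 2: (73.628,-2.293) -> (74.146,-4.225) [heading=285, draw]
  FD 18: (74.146,-4.225) -> (78.805,-21.611) [heading=285, draw]
  RT 30: heading 285 -> 255
]
FD 19: (78.805,-21.611) -> (73.887,-39.964) [heading=255, draw]
RT 15: heading 255 -> 240
LT 15: heading 240 -> 255
Final: pos=(73.887,-39.964), heading=255, 13 segment(s) drawn

Segment endpoints: x in {1, 6, 6.707, 8.121, 20.849, 22.781, 40.168, 42.1, 59.486, 60.9, 73.628, 73.887, 74.146, 78.805}, y in {-39.964, -21.611, -4.225, -3, -2.293, -2.293, -0.879, 10.435, 11.849, 11.849, 12.367, 16.508, 17.026}
xmin=1, ymin=-39.964, xmax=78.805, ymax=17.026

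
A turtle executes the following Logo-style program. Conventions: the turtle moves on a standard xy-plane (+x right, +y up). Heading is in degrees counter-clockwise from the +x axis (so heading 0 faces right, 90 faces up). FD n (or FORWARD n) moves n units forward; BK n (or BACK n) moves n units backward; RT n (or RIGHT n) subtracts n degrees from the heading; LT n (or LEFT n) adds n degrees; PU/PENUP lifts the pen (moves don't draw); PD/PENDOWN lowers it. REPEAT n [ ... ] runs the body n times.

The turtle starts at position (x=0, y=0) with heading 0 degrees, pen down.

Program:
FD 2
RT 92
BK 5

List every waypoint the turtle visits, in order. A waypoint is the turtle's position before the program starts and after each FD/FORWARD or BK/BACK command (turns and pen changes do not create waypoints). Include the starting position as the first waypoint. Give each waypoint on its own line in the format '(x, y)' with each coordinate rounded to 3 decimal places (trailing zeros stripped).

Executing turtle program step by step:
Start: pos=(0,0), heading=0, pen down
FD 2: (0,0) -> (2,0) [heading=0, draw]
RT 92: heading 0 -> 268
BK 5: (2,0) -> (2.174,4.997) [heading=268, draw]
Final: pos=(2.174,4.997), heading=268, 2 segment(s) drawn
Waypoints (3 total):
(0, 0)
(2, 0)
(2.174, 4.997)

Answer: (0, 0)
(2, 0)
(2.174, 4.997)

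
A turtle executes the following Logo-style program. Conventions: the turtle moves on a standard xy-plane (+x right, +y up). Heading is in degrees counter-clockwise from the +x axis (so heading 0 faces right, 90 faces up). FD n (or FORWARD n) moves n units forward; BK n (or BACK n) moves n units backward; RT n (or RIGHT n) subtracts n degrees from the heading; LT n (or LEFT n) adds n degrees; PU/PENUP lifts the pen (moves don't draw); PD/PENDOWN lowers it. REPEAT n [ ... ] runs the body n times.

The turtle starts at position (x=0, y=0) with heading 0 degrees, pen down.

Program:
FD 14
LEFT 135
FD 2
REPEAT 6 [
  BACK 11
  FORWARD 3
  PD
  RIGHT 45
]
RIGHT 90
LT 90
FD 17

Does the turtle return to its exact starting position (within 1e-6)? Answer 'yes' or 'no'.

Answer: no

Derivation:
Executing turtle program step by step:
Start: pos=(0,0), heading=0, pen down
FD 14: (0,0) -> (14,0) [heading=0, draw]
LT 135: heading 0 -> 135
FD 2: (14,0) -> (12.586,1.414) [heading=135, draw]
REPEAT 6 [
  -- iteration 1/6 --
  BK 11: (12.586,1.414) -> (20.364,-6.364) [heading=135, draw]
  FD 3: (20.364,-6.364) -> (18.243,-4.243) [heading=135, draw]
  PD: pen down
  RT 45: heading 135 -> 90
  -- iteration 2/6 --
  BK 11: (18.243,-4.243) -> (18.243,-15.243) [heading=90, draw]
  FD 3: (18.243,-15.243) -> (18.243,-12.243) [heading=90, draw]
  PD: pen down
  RT 45: heading 90 -> 45
  -- iteration 3/6 --
  BK 11: (18.243,-12.243) -> (10.464,-20.021) [heading=45, draw]
  FD 3: (10.464,-20.021) -> (12.586,-17.899) [heading=45, draw]
  PD: pen down
  RT 45: heading 45 -> 0
  -- iteration 4/6 --
  BK 11: (12.586,-17.899) -> (1.586,-17.899) [heading=0, draw]
  FD 3: (1.586,-17.899) -> (4.586,-17.899) [heading=0, draw]
  PD: pen down
  RT 45: heading 0 -> 315
  -- iteration 5/6 --
  BK 11: (4.586,-17.899) -> (-3.192,-10.121) [heading=315, draw]
  FD 3: (-3.192,-10.121) -> (-1.071,-12.243) [heading=315, draw]
  PD: pen down
  RT 45: heading 315 -> 270
  -- iteration 6/6 --
  BK 11: (-1.071,-12.243) -> (-1.071,-1.243) [heading=270, draw]
  FD 3: (-1.071,-1.243) -> (-1.071,-4.243) [heading=270, draw]
  PD: pen down
  RT 45: heading 270 -> 225
]
RT 90: heading 225 -> 135
LT 90: heading 135 -> 225
FD 17: (-1.071,-4.243) -> (-13.092,-16.263) [heading=225, draw]
Final: pos=(-13.092,-16.263), heading=225, 15 segment(s) drawn

Start position: (0, 0)
Final position: (-13.092, -16.263)
Distance = 20.878; >= 1e-6 -> NOT closed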